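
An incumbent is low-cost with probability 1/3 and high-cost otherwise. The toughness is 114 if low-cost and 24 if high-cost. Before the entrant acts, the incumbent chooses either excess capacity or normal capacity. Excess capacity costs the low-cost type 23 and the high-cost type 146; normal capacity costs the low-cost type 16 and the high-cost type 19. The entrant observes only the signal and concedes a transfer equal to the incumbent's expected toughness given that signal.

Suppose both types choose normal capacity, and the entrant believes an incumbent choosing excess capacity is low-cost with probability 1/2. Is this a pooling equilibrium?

On the equilibrium path (normal capacity) the entrant holds the prior 1/3 and pays 1/3·114 + 2/3·24 = 54. Off-path (excess capacity) belief 1/2 gives 1/2·114 + 1/2·24 = 69.
Low-cost: normal capacity gives 54 − 16 = 38; excess capacity gives 69 − 23 = 46. Deviates. ✗
High-cost: normal capacity gives 54 − 19 = 35; excess capacity gives 69 − 146 = -77. Stays. ✓

No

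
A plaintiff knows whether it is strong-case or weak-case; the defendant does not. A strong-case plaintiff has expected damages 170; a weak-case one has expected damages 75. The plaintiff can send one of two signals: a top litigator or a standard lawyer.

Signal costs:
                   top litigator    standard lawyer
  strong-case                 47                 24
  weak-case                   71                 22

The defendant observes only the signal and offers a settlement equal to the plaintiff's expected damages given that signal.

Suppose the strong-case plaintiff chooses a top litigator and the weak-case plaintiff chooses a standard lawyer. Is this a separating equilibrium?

If types separate, top litigator earns payment 170 and standard lawyer earns 75.
Strong-case: top litigator gives 170 − 47 = 123; standard lawyer gives 75 − 24 = 51. No deviation. ✓
Weak-case: standard lawyer gives 75 − 22 = 53; top litigator gives 170 − 71 = 99. Would deviate. ✗

No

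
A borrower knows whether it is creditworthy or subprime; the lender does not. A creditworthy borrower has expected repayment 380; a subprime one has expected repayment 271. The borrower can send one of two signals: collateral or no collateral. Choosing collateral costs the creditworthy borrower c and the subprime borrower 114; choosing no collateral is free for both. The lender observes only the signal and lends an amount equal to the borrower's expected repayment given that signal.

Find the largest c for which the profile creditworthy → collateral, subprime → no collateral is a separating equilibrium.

109

Under separation: collateral → creditworthy (pays 380); no collateral → subprime (pays 271).
Subprime: 271 − 0 = 271 ≥ 380 − 114 = 266. Holds regardless of c. ✓
Creditworthy: 380 − c ≥ 271 − 0, so c ≤ 380 − 271 = 109.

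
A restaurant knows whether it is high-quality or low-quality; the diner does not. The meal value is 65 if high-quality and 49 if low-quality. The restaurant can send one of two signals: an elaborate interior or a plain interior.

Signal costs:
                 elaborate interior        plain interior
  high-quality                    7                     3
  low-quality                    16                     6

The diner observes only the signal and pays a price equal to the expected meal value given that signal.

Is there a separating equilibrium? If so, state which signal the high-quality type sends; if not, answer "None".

Try high-quality → elaborate interior, low-quality → plain interior:
  If types separate, elaborate interior earns payment 65 and plain interior earns 49.
  High-quality: elaborate interior gives 65 − 7 = 58; plain interior gives 49 − 3 = 46. No deviation. ✓
  Low-quality: plain interior gives 49 − 6 = 43; elaborate interior gives 65 − 16 = 49. Would deviate. ✗
Try high-quality → plain interior, low-quality → elaborate interior:
  If types separate, plain interior earns payment 65 and elaborate interior earns 49.
  High-quality: plain interior gives 65 − 3 = 62; elaborate interior gives 49 − 7 = 42. No deviation. ✓
  Low-quality: elaborate interior gives 49 − 16 = 33; plain interior gives 65 − 6 = 59. Would deviate. ✗
Neither assignment is incentive-compatible.

None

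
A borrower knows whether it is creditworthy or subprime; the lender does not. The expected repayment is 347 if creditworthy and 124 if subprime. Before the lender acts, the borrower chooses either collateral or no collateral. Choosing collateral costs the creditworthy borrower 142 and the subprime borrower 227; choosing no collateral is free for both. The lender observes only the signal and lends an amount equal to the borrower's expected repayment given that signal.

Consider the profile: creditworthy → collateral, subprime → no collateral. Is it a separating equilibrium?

Yes

Under separation the lender infers type exactly: collateral → creditworthy (pays 347), no collateral → subprime (pays 124).
Creditworthy: collateral gives 347 − 142 = 205; no collateral gives 124 − 0 = 124. No deviation. ✓
Subprime: no collateral gives 124 − 0 = 124; collateral gives 347 − 227 = 120. No deviation. ✓
Neither type gains from mimicking the other.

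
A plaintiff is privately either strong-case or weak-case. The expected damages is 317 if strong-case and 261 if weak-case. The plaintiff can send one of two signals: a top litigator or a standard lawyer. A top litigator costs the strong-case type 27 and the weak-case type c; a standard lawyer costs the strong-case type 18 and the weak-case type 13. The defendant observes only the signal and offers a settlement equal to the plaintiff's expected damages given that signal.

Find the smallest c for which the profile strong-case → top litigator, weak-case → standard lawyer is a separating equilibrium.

Under separation: top litigator → strong-case (pays 317); standard lawyer → weak-case (pays 261).
Strong-case: 317 − 27 = 290 ≥ 261 − 18 = 243. Holds regardless of c. ✓
Weak-case: 261 − 13 ≥ 317 − c, so c ≥ 317 − 248 = 69.

69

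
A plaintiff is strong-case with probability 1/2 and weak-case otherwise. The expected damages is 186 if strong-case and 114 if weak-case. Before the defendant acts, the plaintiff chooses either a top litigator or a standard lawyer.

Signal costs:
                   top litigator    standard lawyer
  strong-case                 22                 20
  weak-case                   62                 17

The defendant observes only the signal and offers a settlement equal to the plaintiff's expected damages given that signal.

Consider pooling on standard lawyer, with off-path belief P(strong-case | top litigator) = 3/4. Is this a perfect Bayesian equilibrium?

At the pooled signal (standard lawyer) the defendant holds the prior 1/2 and pays 1/2·186 + 1/2·114 = 150. Off-path (top litigator) belief 3/4 gives 3/4·186 + 1/4·114 = 168.
Strong-case: standard lawyer gives 150 − 20 = 130; top litigator gives 168 − 22 = 146. Deviates. ✗
Weak-case: standard lawyer gives 150 − 17 = 133; top litigator gives 168 − 62 = 106. Stays. ✓

No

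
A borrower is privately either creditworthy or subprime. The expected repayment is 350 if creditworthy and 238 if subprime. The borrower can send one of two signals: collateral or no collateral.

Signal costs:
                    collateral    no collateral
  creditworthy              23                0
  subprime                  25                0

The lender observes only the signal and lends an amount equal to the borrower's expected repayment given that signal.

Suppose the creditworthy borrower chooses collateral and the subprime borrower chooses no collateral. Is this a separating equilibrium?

If types separate, collateral earns payment 350 and no collateral earns 238.
Creditworthy: collateral gives 350 − 23 = 327; no collateral gives 238 − 0 = 238. No deviation. ✓
Subprime: no collateral gives 238 − 0 = 238; collateral gives 350 − 25 = 325. Would deviate. ✗

No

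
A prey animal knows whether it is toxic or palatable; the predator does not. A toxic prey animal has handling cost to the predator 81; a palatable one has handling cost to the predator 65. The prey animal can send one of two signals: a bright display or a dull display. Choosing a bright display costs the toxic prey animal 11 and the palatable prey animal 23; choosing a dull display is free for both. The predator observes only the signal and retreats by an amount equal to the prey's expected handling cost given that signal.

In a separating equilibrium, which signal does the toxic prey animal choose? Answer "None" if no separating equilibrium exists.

bright display

Try toxic → bright display, palatable → dull display:
  If types separate, bright display earns payment 81 and dull display earns 65.
  Toxic: bright display gives 81 − 11 = 70; dull display gives 65 − 0 = 65. No deviation. ✓
  Palatable: dull display gives 65 − 0 = 65; bright display gives 81 − 23 = 58. No deviation. ✓
Both hold — the toxic type sends bright display.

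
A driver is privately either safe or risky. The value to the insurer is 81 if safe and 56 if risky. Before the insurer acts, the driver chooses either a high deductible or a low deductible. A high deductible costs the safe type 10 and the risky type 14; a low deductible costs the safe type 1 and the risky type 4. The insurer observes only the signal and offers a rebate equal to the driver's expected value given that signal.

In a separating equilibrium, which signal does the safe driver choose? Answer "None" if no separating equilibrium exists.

None

Try safe → high deductible, risky → low deductible:
  If types separate, high deductible earns payment 81 and low deductible earns 56.
  Safe: high deductible gives 81 − 10 = 71; low deductible gives 56 − 1 = 55. No deviation. ✓
  Risky: low deductible gives 56 − 4 = 52; high deductible gives 81 − 14 = 67. Would deviate. ✗
Try safe → low deductible, risky → high deductible:
  If types separate, low deductible earns payment 81 and high deductible earns 56.
  Safe: low deductible gives 81 − 1 = 80; high deductible gives 56 − 10 = 46. No deviation. ✓
  Risky: high deductible gives 56 − 14 = 42; low deductible gives 81 − 4 = 77. Would deviate. ✗
Neither assignment is incentive-compatible.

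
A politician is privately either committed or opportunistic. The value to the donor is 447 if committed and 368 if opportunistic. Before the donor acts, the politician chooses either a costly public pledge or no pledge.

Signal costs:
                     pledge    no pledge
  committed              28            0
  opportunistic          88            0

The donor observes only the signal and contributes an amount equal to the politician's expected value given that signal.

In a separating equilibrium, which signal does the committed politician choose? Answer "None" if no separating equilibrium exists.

Try committed → pledge, opportunistic → no pledge:
  If types separate, pledge earns payment 447 and no pledge earns 368.
  Committed: pledge gives 447 − 28 = 419; no pledge gives 368 − 0 = 368. No deviation. ✓
  Opportunistic: no pledge gives 368 − 0 = 368; pledge gives 447 − 88 = 359. No deviation. ✓
Both hold — the committed type sends pledge.

pledge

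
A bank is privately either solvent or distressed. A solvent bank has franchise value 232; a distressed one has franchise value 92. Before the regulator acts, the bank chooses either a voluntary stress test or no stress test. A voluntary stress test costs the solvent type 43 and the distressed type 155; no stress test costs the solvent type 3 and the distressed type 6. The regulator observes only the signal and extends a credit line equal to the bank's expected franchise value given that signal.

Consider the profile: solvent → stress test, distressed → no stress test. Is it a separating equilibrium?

If types separate, stress test earns payment 232 and no stress test earns 92.
Solvent: stress test gives 232 − 43 = 189; no stress test gives 92 − 3 = 89. No deviation. ✓
Distressed: no stress test gives 92 − 6 = 86; stress test gives 232 − 155 = 77. No deviation. ✓
Both incentive constraints hold.

Yes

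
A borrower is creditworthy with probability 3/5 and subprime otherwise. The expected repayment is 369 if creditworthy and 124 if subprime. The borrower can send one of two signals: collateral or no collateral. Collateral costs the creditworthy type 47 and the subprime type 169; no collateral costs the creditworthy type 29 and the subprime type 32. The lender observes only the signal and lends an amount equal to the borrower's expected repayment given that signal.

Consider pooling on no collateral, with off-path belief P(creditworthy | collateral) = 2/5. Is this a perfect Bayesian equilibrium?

Yes

At the pooled signal (no collateral) the lender holds the prior 3/5 and pays 3/5·369 + 2/5·124 = 271. Off-path (collateral) belief 2/5 gives 2/5·369 + 3/5·124 = 222.
Creditworthy: no collateral gives 271 − 29 = 242; collateral gives 222 − 47 = 175. Stays. ✓
Subprime: no collateral gives 271 − 32 = 239; collateral gives 222 − 169 = 53. Stays. ✓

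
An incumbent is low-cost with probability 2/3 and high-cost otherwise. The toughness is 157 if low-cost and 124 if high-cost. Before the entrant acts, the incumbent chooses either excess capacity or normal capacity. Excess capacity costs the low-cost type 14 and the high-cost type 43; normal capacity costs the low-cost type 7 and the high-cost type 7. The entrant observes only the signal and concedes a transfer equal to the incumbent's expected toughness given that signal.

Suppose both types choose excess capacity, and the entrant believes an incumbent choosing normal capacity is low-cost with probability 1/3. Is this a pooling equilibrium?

No

At the pooled signal (excess capacity) the entrant holds the prior 2/3 and pays 2/3·157 + 1/3·124 = 146. Off-path (normal capacity) belief 1/3 gives 1/3·157 + 2/3·124 = 135.
Low-cost: excess capacity gives 146 − 14 = 132; normal capacity gives 135 − 7 = 128. Stays. ✓
High-cost: excess capacity gives 146 − 43 = 103; normal capacity gives 135 − 7 = 128. Deviates. ✗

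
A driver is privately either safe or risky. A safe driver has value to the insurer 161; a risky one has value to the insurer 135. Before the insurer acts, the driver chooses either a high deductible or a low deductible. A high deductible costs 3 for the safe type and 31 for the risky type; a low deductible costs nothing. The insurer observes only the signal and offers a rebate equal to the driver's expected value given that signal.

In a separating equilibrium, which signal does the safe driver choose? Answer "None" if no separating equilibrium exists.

Try safe → high deductible, risky → low deductible:
  Under separation the insurer infers type exactly: high deductible → safe (pays 161), low deductible → risky (pays 135).
  Safe: high deductible gives 161 − 3 = 158; low deductible gives 135 − 0 = 135. No deviation. ✓
  Risky: low deductible gives 135 − 0 = 135; high deductible gives 161 − 31 = 130. No deviation. ✓
Both hold — the safe type sends high deductible.

high deductible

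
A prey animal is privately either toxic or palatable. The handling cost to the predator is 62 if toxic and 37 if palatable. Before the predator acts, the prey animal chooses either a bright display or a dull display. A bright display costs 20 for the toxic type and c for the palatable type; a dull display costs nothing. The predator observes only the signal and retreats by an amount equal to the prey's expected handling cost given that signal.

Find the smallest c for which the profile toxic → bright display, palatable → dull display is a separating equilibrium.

Under separation: bright display → toxic (pays 62); dull display → palatable (pays 37).
Toxic: 62 − 20 = 42 ≥ 37 − 0 = 37. Holds regardless of c. ✓
Palatable: 37 − 0 ≥ 62 − c, so c ≥ 62 − 37 = 25.

25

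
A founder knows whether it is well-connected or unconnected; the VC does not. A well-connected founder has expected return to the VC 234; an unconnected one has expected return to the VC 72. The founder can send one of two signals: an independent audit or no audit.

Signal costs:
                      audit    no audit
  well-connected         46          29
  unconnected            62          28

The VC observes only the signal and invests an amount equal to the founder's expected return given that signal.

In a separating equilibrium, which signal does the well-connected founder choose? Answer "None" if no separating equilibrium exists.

None

Try well-connected → audit, unconnected → no audit:
  Under separation the VC infers type exactly: audit → well-connected (pays 234), no audit → unconnected (pays 72).
  Well-connected: audit gives 234 − 46 = 188; no audit gives 72 − 29 = 43. No deviation. ✓
  Unconnected: no audit gives 72 − 28 = 44; audit gives 234 − 62 = 172. Would deviate. ✗
Try well-connected → no audit, unconnected → audit:
  Under separation the VC infers type exactly: no audit → well-connected (pays 234), audit → unconnected (pays 72).
  Well-connected: no audit gives 234 − 29 = 205; audit gives 72 − 46 = 26. No deviation. ✓
  Unconnected: audit gives 72 − 62 = 10; no audit gives 234 − 28 = 206. Would deviate. ✗
Neither assignment is incentive-compatible.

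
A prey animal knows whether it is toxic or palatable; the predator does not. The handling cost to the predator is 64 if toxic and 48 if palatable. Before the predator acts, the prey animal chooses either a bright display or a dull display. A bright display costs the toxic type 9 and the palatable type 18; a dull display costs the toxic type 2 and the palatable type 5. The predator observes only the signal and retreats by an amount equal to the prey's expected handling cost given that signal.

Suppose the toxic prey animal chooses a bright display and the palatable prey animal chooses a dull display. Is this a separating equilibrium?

No

If types separate, bright display earns payment 64 and dull display earns 48.
Toxic: bright display gives 64 − 9 = 55; dull display gives 48 − 2 = 46. No deviation. ✓
Palatable: dull display gives 48 − 5 = 43; bright display gives 64 − 18 = 46. Would deviate. ✗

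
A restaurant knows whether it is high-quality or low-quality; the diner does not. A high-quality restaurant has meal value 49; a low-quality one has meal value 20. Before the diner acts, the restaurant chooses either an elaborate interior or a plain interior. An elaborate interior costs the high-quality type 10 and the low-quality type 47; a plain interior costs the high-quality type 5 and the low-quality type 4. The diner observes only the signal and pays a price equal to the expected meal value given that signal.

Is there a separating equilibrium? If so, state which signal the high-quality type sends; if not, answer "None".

elaborate interior

Try high-quality → elaborate interior, low-quality → plain interior:
  If types separate, elaborate interior earns payment 49 and plain interior earns 20.
  High-quality: elaborate interior gives 49 − 10 = 39; plain interior gives 20 − 5 = 15. No deviation. ✓
  Low-quality: plain interior gives 20 − 4 = 16; elaborate interior gives 49 − 47 = 2. No deviation. ✓
Both hold — the high-quality type sends elaborate interior.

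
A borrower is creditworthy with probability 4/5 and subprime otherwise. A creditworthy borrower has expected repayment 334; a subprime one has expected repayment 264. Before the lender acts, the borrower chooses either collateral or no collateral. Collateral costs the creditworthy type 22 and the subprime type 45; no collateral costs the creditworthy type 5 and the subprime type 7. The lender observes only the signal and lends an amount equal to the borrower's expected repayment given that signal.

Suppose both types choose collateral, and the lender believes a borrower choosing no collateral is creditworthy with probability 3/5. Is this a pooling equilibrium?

At the pooled signal (collateral) the lender holds the prior 4/5 and pays 4/5·334 + 1/5·264 = 320. Off-path (no collateral) belief 3/5 gives 3/5·334 + 2/5·264 = 306.
Creditworthy: collateral gives 320 − 22 = 298; no collateral gives 306 − 5 = 301. Deviates. ✗
Subprime: collateral gives 320 − 45 = 275; no collateral gives 306 − 7 = 299. Deviates. ✗

No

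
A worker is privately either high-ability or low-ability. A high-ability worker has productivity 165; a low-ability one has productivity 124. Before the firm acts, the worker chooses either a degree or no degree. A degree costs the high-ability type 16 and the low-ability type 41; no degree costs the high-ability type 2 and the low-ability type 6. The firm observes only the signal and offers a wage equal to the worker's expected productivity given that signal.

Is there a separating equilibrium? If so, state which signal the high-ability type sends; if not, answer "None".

Try high-ability → degree, low-ability → no degree:
  If types separate, degree earns payment 165 and no degree earns 124.
  High-ability: degree gives 165 − 16 = 149; no degree gives 124 − 2 = 122. No deviation. ✓
  Low-ability: no degree gives 124 − 6 = 118; degree gives 165 − 41 = 124. Would deviate. ✗
Try high-ability → no degree, low-ability → degree:
  If types separate, no degree earns payment 165 and degree earns 124.
  High-ability: no degree gives 165 − 2 = 163; degree gives 124 − 16 = 108. No deviation. ✓
  Low-ability: degree gives 124 − 41 = 83; no degree gives 165 − 6 = 159. Would deviate. ✗
Neither assignment is incentive-compatible.

None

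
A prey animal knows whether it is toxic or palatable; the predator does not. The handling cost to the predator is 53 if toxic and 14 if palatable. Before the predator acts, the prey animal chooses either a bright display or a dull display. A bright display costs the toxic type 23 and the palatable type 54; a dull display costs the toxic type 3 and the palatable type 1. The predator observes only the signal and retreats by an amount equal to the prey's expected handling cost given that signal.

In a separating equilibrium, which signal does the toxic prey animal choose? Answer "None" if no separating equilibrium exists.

bright display

Try toxic → bright display, palatable → dull display:
  Under separation the predator infers type exactly: bright display → toxic (pays 53), dull display → palatable (pays 14).
  Toxic: bright display gives 53 − 23 = 30; dull display gives 14 − 3 = 11. No deviation. ✓
  Palatable: dull display gives 14 − 1 = 13; bright display gives 53 − 54 = -1. No deviation. ✓
Both hold — the toxic type sends bright display.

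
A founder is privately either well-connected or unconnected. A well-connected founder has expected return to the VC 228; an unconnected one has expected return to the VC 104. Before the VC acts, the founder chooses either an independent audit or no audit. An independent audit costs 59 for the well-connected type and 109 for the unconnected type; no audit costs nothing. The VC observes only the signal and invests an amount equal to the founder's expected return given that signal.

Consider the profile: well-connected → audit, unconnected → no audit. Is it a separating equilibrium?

No

If types separate, audit earns payment 228 and no audit earns 104.
Well-connected: audit gives 228 − 59 = 169; no audit gives 104 − 0 = 104. No deviation. ✓
Unconnected: no audit gives 104 − 0 = 104; audit gives 228 − 109 = 119. Would deviate. ✗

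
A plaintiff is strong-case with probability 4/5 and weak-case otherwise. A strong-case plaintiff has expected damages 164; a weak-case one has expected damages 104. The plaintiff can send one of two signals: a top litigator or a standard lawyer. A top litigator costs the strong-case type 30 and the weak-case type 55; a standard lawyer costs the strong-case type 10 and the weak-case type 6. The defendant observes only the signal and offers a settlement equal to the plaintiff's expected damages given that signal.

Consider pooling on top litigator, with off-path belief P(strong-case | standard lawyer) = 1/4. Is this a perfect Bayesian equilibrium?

No

At the pooled signal (top litigator) the defendant holds the prior 4/5 and pays 4/5·164 + 1/5·104 = 152. Off-path (standard lawyer) belief 1/4 gives 1/4·164 + 3/4·104 = 119.
Strong-case: top litigator gives 152 − 30 = 122; standard lawyer gives 119 − 10 = 109. Stays. ✓
Weak-case: top litigator gives 152 − 55 = 97; standard lawyer gives 119 − 6 = 113. Deviates. ✗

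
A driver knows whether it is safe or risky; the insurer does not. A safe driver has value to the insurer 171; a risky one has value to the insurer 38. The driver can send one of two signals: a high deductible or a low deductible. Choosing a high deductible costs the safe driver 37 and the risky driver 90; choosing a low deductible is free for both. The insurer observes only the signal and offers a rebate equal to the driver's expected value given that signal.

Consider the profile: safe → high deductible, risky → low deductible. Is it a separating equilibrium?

Under separation the insurer infers type exactly: high deductible → safe (pays 171), low deductible → risky (pays 38).
Safe: high deductible gives 171 − 37 = 134; low deductible gives 38 − 0 = 38. No deviation. ✓
Risky: low deductible gives 38 − 0 = 38; high deductible gives 171 − 90 = 81. Would deviate. ✗

No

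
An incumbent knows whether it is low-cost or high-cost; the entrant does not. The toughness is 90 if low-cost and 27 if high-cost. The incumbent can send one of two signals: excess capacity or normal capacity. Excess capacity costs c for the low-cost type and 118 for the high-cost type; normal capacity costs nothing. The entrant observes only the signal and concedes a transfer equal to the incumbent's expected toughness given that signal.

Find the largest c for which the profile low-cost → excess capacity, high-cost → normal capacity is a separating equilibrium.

Under separation: excess capacity → low-cost (pays 90); normal capacity → high-cost (pays 27).
High-cost: 27 − 0 = 27 ≥ 90 − 118 = -28. Holds regardless of c. ✓
Low-cost: 90 − c ≥ 27 − 0, so c ≤ 90 − 27 = 63.

63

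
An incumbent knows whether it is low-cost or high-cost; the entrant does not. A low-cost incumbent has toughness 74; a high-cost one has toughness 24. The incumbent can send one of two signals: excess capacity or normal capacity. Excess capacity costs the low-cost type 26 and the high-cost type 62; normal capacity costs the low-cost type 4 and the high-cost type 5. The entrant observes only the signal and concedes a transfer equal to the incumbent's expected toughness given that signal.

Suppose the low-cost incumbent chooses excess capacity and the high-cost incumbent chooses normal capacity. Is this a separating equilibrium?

If types separate, excess capacity earns payment 74 and normal capacity earns 24.
Low-cost: excess capacity gives 74 − 26 = 48; normal capacity gives 24 − 4 = 20. No deviation. ✓
High-cost: normal capacity gives 24 − 5 = 19; excess capacity gives 74 − 62 = 12. No deviation. ✓
Neither type gains from mimicking the other.

Yes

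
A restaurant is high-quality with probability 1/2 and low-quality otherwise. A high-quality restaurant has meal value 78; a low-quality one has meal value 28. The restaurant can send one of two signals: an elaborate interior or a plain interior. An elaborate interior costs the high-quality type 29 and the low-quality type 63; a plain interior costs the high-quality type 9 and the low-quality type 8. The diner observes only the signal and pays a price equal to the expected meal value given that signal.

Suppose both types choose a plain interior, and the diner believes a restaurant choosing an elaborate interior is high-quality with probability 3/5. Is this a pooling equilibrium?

At the pooled signal (plain interior) the diner holds the prior 1/2 and pays 1/2·78 + 1/2·28 = 53. Off-path (elaborate interior) belief 3/5 gives 3/5·78 + 2/5·28 = 58.
High-quality: plain interior gives 53 − 9 = 44; elaborate interior gives 58 − 29 = 29. Stays. ✓
Low-quality: plain interior gives 53 − 8 = 45; elaborate interior gives 58 − 63 = -5. Stays. ✓

Yes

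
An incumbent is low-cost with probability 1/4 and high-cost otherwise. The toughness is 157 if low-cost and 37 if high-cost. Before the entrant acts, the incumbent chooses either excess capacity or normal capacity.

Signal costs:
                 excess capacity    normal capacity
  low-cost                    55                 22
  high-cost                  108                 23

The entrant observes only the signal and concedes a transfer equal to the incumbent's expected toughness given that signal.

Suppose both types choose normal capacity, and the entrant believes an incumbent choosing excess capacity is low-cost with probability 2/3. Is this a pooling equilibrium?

No

At the pooled signal (normal capacity) the entrant holds the prior 1/4 and pays 1/4·157 + 3/4·37 = 67. Off-path (excess capacity) belief 2/3 gives 2/3·157 + 1/3·37 = 117.
Low-cost: normal capacity gives 67 − 22 = 45; excess capacity gives 117 − 55 = 62. Deviates. ✗
High-cost: normal capacity gives 67 − 23 = 44; excess capacity gives 117 − 108 = 9. Stays. ✓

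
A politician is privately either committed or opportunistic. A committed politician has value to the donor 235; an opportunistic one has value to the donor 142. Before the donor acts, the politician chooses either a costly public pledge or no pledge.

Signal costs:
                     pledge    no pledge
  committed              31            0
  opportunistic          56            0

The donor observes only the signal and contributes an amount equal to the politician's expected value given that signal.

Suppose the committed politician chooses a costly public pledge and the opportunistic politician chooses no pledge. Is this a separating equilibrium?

No

If types separate, pledge earns payment 235 and no pledge earns 142.
Committed: pledge gives 235 − 31 = 204; no pledge gives 142 − 0 = 142. No deviation. ✓
Opportunistic: no pledge gives 142 − 0 = 142; pledge gives 235 − 56 = 179. Would deviate. ✗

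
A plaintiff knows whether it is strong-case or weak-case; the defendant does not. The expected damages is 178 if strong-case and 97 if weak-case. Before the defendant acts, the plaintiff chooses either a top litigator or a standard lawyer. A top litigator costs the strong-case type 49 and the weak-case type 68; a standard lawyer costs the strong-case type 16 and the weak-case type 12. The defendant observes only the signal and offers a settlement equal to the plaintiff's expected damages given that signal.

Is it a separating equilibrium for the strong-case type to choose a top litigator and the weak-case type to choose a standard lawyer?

No

Under separation the defendant infers type exactly: top litigator → strong-case (pays 178), standard lawyer → weak-case (pays 97).
Strong-case: top litigator gives 178 − 49 = 129; standard lawyer gives 97 − 16 = 81. No deviation. ✓
Weak-case: standard lawyer gives 97 − 12 = 85; top litigator gives 178 − 68 = 110. Would deviate. ✗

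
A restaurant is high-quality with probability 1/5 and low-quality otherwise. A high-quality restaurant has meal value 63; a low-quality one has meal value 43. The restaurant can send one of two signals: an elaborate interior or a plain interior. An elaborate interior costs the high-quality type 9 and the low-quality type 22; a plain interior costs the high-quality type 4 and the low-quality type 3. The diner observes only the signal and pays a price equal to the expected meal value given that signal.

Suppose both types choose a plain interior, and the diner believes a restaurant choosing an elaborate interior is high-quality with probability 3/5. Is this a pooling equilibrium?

At the pooled signal (plain interior) the diner holds the prior 1/5 and pays 1/5·63 + 4/5·43 = 47. Off-path (elaborate interior) belief 3/5 gives 3/5·63 + 2/5·43 = 55.
High-quality: plain interior gives 47 − 4 = 43; elaborate interior gives 55 − 9 = 46. Deviates. ✗
Low-quality: plain interior gives 47 − 3 = 44; elaborate interior gives 55 − 22 = 33. Stays. ✓

No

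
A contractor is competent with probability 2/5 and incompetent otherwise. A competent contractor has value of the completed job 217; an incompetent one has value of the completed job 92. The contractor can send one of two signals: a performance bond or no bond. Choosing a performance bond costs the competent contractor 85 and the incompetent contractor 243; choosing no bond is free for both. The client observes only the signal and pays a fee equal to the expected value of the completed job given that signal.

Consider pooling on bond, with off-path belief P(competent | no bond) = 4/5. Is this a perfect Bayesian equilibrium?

At the pooled signal (bond) the client holds the prior 2/5 and pays 2/5·217 + 3/5·92 = 142. Off-path (no bond) belief 4/5 gives 4/5·217 + 1/5·92 = 192.
Competent: bond gives 142 − 85 = 57; no bond gives 192 − 0 = 192. Deviates. ✗
Incompetent: bond gives 142 − 243 = -101; no bond gives 192 − 0 = 192. Deviates. ✗

No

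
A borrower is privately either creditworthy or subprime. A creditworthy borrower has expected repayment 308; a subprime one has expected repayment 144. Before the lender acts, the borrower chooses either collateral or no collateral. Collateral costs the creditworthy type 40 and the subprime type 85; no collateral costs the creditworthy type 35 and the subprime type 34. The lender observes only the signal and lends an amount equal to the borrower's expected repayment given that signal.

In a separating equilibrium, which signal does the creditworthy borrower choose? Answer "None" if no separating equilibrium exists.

Try creditworthy → collateral, subprime → no collateral:
  If types separate, collateral earns payment 308 and no collateral earns 144.
  Creditworthy: collateral gives 308 − 40 = 268; no collateral gives 144 − 35 = 109. No deviation. ✓
  Subprime: no collateral gives 144 − 34 = 110; collateral gives 308 − 85 = 223. Would deviate. ✗
Try creditworthy → no collateral, subprime → collateral:
  If types separate, no collateral earns payment 308 and collateral earns 144.
  Creditworthy: no collateral gives 308 − 35 = 273; collateral gives 144 − 40 = 104. No deviation. ✓
  Subprime: collateral gives 144 − 85 = 59; no collateral gives 308 − 34 = 274. Would deviate. ✗
Neither assignment is incentive-compatible.

None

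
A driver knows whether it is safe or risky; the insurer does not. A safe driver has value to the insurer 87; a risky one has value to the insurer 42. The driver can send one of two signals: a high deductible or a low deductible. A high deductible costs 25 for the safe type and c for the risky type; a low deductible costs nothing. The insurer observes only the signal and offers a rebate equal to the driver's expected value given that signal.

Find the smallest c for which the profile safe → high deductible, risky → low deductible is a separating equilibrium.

45

Under separation: high deductible → safe (pays 87); low deductible → risky (pays 42).
Safe: 87 − 25 = 62 ≥ 42 − 0 = 42. Holds regardless of c. ✓
Risky: 42 − 0 ≥ 87 − c, so c ≥ 87 − 42 = 45.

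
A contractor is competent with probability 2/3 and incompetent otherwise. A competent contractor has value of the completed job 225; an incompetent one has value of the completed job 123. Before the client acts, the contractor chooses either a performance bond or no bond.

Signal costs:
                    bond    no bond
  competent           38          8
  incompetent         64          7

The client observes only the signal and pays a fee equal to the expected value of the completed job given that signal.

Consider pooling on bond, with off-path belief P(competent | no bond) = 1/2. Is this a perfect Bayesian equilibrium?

No

On the equilibrium path (bond) the client holds the prior 2/3 and pays 2/3·225 + 1/3·123 = 191. Off-path (no bond) belief 1/2 gives 1/2·225 + 1/2·123 = 174.
Competent: bond gives 191 − 38 = 153; no bond gives 174 − 8 = 166. Deviates. ✗
Incompetent: bond gives 191 − 64 = 127; no bond gives 174 − 7 = 167. Deviates. ✗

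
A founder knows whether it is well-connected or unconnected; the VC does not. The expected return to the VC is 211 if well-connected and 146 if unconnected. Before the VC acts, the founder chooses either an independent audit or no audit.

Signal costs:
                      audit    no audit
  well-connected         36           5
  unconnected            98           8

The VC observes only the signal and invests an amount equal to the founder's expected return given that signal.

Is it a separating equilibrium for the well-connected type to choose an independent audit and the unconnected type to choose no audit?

Yes

If types separate, audit earns payment 211 and no audit earns 146.
Well-connected: audit gives 211 − 36 = 175; no audit gives 146 − 5 = 141. No deviation. ✓
Unconnected: no audit gives 146 − 8 = 138; audit gives 211 − 98 = 113. No deviation. ✓
Neither type gains from mimicking the other.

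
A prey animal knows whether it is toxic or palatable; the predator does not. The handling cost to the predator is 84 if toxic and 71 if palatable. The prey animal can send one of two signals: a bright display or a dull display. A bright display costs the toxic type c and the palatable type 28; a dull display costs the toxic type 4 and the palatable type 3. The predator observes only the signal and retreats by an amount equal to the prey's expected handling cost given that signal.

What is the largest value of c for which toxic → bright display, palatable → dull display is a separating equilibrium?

Under separation: bright display → toxic (pays 84); dull display → palatable (pays 71).
Palatable: 71 − 3 = 68 ≥ 84 − 28 = 56. Holds regardless of c. ✓
Toxic: 84 − c ≥ 71 − 4, so c ≤ 84 − 67 = 17.

17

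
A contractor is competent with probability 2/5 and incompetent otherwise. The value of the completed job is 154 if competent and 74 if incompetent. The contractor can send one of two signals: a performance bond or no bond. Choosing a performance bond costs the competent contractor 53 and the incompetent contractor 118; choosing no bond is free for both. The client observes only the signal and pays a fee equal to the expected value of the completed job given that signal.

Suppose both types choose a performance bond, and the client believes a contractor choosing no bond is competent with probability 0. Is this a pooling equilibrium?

At the pooled signal (bond) the client holds the prior 2/5 and pays 2/5·154 + 3/5·74 = 106. Off-path (no bond) belief 0 gives 0·154 + 1·74 = 74.
Competent: bond gives 106 − 53 = 53; no bond gives 74 − 0 = 74. Deviates. ✗
Incompetent: bond gives 106 − 118 = -12; no bond gives 74 − 0 = 74. Deviates. ✗

No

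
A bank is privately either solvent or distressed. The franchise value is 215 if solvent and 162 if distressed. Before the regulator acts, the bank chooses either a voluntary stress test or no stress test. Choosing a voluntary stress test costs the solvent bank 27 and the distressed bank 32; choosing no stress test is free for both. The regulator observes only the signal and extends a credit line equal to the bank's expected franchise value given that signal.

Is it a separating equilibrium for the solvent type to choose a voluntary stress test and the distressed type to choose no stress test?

If types separate, stress test earns payment 215 and no stress test earns 162.
Solvent: stress test gives 215 − 27 = 188; no stress test gives 162 − 0 = 162. No deviation. ✓
Distressed: no stress test gives 162 − 0 = 162; stress test gives 215 − 32 = 183. Would deviate. ✗

No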